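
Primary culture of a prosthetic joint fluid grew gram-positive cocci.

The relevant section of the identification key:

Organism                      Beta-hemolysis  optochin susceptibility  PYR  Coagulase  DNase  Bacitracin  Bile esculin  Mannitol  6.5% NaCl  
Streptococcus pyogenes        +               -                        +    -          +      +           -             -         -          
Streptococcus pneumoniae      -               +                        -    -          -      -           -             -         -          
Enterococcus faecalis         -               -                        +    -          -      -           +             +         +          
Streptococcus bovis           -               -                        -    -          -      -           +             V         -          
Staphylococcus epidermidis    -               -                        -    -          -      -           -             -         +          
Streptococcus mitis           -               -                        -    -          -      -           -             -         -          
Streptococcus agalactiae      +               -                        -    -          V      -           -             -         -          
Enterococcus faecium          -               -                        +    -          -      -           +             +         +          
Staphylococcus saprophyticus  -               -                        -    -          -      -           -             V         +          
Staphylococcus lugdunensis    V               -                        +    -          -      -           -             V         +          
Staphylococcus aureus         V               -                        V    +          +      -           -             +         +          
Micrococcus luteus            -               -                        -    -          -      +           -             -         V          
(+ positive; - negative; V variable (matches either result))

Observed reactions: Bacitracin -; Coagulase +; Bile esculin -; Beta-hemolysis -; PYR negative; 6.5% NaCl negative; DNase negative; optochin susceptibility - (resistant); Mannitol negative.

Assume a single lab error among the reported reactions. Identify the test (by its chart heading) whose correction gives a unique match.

Coagulase

As reported, no row in the chart matches all 9 reactions.
Reversing 6.5% NaCl → still no organism matches.
Reversing Coagulase (to -) → unique match: Streptococcus mitis.
Reversing Beta-hemolysis → still no organism matches.
Reversing Bacitracin → still no organism matches.
Reversing Bile esculin → still no organism matches.
Reversing PYR → still no organism matches.
Reversing DNase → still no organism matches.
Reversing optochin susceptibility → still no organism matches.
Reversing Mannitol → still no organism matches.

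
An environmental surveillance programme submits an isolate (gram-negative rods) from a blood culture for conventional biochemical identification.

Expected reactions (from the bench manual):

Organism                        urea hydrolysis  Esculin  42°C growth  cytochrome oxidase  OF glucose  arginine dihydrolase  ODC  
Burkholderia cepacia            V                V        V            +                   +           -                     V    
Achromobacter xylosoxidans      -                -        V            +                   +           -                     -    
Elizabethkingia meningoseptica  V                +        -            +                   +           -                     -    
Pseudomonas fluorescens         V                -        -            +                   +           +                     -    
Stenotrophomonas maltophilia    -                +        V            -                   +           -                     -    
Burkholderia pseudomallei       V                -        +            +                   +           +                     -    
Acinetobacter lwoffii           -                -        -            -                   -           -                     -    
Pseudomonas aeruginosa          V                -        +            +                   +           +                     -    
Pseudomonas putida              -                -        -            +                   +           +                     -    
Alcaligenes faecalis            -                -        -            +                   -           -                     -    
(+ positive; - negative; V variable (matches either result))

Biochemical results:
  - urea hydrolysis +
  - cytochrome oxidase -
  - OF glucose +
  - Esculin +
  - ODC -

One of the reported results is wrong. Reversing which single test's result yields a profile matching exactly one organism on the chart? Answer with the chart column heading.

As reported, no row in the chart matches all 5 reactions.
Reversing Esculin → still no organism matches.
Reversing OF glucose → still no organism matches.
Reversing cytochrome oxidase → 2 organisms match (not unique).
Reversing ODC → still no organism matches.
Reversing urea hydrolysis (to -) → unique match: Stenotrophomonas maltophilia.

urea hydrolysis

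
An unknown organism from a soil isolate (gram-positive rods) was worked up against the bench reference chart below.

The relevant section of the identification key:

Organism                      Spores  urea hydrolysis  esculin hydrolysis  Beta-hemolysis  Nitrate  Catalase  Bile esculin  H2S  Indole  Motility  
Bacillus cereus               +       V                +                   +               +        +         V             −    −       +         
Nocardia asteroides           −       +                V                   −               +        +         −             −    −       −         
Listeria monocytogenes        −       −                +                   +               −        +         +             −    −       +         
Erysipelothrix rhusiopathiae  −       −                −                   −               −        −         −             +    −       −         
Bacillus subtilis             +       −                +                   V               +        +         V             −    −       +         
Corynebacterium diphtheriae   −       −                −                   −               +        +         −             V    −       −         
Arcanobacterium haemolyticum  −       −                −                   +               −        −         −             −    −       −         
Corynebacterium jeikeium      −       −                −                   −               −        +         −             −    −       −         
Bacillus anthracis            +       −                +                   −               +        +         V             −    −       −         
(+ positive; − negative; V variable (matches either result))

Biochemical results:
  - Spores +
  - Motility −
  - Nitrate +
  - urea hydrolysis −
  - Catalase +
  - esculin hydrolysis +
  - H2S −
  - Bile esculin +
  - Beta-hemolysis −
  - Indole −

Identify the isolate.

Catalase +: excludes Erysipelothrix rhusiopathiae, Arcanobacterium haemolyticum — 7 left.
Spores +: excludes Nocardia asteroides, Listeria monocytogenes, Corynebacterium diphtheriae, Corynebacterium jeikeium — 3 left.
H2S −: all 3 remaining candidates are consistent.
Nitrate +: all 3 remaining candidates are consistent.
Motility −: excludes Bacillus cereus, Bacillus subtilis — 1 left.
esculin hydrolysis +: the one remaining candidate is consistent.
urea hydrolysis −: the one remaining candidate is consistent.
Indole −: the one remaining candidate is consistent.
Beta-hemolysis −: the one remaining candidate is consistent.
Bile esculin +: the one remaining candidate is consistent.

Bacillus anthracis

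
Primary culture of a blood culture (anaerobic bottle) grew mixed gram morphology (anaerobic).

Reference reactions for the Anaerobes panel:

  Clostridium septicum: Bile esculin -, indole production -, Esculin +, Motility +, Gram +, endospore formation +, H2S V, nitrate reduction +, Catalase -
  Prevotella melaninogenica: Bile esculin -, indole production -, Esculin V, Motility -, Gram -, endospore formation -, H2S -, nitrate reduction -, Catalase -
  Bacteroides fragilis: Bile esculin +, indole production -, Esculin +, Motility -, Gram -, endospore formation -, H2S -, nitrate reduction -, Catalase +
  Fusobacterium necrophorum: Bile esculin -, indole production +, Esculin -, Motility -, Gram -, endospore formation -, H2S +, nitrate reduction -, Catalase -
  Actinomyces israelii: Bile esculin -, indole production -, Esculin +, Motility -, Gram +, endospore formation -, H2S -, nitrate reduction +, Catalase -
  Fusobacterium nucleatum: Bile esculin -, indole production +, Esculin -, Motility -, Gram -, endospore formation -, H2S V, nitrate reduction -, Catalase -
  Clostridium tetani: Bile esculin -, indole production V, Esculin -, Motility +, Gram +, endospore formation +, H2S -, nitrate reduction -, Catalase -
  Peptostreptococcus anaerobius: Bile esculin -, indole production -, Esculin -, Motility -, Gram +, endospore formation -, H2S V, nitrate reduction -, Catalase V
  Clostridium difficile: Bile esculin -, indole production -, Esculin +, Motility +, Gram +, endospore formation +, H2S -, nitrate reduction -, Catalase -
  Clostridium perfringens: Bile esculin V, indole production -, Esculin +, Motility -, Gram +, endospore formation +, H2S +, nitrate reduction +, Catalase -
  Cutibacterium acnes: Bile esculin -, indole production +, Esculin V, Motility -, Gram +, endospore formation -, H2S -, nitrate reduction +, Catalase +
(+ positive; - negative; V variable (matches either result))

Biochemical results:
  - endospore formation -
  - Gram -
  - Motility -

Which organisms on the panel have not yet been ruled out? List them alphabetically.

Motility -: excludes Clostridium septicum, Clostridium tetani, Clostridium difficile — 8 left.
endospore formation -: excludes Clostridium perfringens — 7 left.
Gram -: excludes Actinomyces israelii, Peptostreptococcus anaerobius, Cutibacterium acnes — 4 left.

Bacteroides fragilis, Fusobacterium necrophorum, Fusobacterium nucleatum, Prevotella melaninogenica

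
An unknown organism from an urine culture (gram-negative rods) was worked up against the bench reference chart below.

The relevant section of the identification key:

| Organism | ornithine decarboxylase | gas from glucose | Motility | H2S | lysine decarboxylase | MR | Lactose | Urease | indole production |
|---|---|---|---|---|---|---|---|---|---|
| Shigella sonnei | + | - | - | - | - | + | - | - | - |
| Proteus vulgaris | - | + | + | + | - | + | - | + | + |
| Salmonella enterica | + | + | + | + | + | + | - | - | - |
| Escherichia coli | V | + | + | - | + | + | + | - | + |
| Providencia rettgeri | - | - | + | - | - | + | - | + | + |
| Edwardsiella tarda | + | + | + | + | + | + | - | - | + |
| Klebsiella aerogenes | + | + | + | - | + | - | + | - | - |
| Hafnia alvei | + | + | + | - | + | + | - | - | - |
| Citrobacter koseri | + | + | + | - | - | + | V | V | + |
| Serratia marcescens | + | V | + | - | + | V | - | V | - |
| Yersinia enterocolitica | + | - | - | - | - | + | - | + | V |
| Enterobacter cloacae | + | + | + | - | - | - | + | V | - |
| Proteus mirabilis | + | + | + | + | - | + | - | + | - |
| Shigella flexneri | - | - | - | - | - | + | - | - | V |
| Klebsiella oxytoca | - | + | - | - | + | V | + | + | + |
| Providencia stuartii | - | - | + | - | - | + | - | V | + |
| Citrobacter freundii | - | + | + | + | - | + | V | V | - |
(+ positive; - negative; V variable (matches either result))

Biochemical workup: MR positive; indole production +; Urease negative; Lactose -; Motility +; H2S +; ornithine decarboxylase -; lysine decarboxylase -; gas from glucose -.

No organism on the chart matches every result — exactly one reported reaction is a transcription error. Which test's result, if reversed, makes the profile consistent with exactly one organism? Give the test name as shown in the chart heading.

As reported, no row in the chart matches all 9 reactions.
Reversing ornithine decarboxylase → still no organism matches.
Reversing indole production → still no organism matches.
Reversing lysine decarboxylase → still no organism matches.
Reversing H2S (to -) → unique match: Providencia stuartii.
Reversing Lactose → still no organism matches.
Reversing Urease → still no organism matches.
Reversing Motility → still no organism matches.
Reversing MR → still no organism matches.
Reversing gas from glucose → still no organism matches.

H2S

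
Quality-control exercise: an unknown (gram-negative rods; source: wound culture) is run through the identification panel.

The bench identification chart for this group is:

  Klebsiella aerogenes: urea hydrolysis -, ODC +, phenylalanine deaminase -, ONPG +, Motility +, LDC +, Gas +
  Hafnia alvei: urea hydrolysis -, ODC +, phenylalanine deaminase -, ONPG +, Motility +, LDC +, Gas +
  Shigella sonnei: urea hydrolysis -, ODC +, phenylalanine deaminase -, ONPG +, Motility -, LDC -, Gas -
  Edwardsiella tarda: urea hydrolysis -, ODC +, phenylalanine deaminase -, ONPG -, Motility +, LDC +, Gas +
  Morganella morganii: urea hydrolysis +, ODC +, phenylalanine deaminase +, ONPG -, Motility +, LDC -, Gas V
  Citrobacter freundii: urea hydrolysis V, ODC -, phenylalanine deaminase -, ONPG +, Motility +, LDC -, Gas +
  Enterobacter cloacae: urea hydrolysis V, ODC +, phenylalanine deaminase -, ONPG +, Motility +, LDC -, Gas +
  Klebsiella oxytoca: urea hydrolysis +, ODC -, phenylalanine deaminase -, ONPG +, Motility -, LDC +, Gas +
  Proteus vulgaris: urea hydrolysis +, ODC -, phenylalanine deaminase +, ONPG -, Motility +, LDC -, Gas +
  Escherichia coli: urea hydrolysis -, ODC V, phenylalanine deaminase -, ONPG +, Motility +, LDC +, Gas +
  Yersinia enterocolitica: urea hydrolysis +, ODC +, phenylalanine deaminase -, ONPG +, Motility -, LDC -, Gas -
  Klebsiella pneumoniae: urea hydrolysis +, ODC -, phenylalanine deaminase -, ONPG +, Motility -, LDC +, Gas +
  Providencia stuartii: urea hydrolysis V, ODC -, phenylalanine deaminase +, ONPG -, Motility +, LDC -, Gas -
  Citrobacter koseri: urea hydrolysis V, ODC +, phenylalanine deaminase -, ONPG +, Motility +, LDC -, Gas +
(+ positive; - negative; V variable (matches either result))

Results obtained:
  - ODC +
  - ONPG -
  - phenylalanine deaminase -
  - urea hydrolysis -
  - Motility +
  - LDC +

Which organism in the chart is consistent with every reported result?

Edwardsiella tarda

phenylalanine deaminase -: excludes Morganella morganii, Proteus vulgaris, Providencia stuartii — 11 left.
LDC +: excludes 5 organisms — 6 left.
urea hydrolysis -: excludes Klebsiella oxytoca, Klebsiella pneumoniae — 4 left.
ONPG -: excludes Klebsiella aerogenes, Hafnia alvei, Escherichia coli — 1 left.
ODC +: the one remaining candidate is consistent.
Motility +: the one remaining candidate is consistent.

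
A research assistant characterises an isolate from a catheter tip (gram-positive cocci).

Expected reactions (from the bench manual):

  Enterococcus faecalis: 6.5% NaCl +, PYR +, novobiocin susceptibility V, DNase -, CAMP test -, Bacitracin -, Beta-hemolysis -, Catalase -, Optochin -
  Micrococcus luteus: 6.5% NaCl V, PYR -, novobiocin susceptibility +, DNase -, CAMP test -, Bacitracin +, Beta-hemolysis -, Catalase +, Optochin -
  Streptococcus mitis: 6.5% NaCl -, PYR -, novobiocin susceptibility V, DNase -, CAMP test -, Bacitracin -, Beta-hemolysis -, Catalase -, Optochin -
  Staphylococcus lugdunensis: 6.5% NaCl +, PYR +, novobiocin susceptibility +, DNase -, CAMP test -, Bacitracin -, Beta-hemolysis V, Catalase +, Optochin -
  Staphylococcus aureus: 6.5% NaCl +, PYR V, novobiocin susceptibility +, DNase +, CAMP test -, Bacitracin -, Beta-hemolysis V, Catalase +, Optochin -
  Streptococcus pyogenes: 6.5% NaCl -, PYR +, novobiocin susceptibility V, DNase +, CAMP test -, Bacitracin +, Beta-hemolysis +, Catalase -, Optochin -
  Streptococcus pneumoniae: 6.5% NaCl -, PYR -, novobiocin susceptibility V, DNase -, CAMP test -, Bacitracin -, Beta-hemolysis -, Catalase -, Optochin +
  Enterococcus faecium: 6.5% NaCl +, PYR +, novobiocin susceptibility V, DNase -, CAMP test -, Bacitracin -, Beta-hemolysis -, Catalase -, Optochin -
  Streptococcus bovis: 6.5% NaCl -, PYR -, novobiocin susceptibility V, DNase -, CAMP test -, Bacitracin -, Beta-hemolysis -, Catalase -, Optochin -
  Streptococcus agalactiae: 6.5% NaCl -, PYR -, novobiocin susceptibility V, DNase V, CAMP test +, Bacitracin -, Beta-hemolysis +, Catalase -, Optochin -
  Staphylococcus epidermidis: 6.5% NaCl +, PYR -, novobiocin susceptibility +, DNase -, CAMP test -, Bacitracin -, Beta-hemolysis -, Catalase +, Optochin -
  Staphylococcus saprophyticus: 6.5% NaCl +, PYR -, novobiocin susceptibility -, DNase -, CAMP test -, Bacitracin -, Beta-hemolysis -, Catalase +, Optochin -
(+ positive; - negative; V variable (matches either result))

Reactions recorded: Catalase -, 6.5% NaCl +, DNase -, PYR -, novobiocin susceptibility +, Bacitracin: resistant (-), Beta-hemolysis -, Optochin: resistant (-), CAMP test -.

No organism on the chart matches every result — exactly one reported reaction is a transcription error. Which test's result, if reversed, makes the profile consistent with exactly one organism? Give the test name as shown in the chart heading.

Catalase

As reported, no row in the chart matches all 9 reactions.
Reversing Bacitracin → still no organism matches.
Reversing 6.5% NaCl → 2 organisms match (not unique).
Reversing CAMP test → still no organism matches.
Reversing Optochin → still no organism matches.
Reversing PYR → 2 organisms match (not unique).
Reversing Beta-hemolysis → still no organism matches.
Reversing novobiocin susceptibility → still no organism matches.
Reversing Catalase (to +) → unique match: Staphylococcus epidermidis.
Reversing DNase → still no organism matches.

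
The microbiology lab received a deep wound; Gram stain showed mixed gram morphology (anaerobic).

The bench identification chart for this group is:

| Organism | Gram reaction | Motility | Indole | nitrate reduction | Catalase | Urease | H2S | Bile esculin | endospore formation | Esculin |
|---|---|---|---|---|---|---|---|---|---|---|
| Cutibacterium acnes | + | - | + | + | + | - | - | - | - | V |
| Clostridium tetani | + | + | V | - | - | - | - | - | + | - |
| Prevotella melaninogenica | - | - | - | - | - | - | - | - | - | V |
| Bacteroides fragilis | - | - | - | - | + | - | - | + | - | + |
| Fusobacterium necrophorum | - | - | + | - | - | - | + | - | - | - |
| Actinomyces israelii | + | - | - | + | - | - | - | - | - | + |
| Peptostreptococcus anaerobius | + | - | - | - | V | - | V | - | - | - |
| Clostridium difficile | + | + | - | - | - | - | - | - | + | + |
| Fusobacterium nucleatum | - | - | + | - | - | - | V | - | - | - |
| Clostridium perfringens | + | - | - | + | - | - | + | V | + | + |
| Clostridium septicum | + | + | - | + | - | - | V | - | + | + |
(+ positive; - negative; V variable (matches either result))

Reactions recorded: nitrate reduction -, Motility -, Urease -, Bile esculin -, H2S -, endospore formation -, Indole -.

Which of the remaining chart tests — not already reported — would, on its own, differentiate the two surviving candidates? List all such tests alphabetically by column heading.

Urease -: all 11 remaining candidates are consistent.
H2S -: excludes Fusobacterium necrophorum, Clostridium perfringens — 9 left.
Motility -: excludes Clostridium tetani, Clostridium difficile, Clostridium septicum — 6 left.
Indole -: excludes Cutibacterium acnes, Fusobacterium nucleatum — 4 left.
nitrate reduction -: excludes Actinomyces israelii — 3 left.
endospore formation -: all 3 remaining candidates are consistent.
Bile esculin -: excludes Bacteroides fragilis — 2 left.
Two candidates remain: Peptostreptococcus anaerobius and Prevotella melaninogenica.
  Gram reaction: Peptostreptococcus anaerobius +, Prevotella melaninogenica - — discriminates.
  Catalase: V vs - — variable for at least one, does not separate.
  Esculin: - vs V — variable for at least one, does not separate.

Gram reaction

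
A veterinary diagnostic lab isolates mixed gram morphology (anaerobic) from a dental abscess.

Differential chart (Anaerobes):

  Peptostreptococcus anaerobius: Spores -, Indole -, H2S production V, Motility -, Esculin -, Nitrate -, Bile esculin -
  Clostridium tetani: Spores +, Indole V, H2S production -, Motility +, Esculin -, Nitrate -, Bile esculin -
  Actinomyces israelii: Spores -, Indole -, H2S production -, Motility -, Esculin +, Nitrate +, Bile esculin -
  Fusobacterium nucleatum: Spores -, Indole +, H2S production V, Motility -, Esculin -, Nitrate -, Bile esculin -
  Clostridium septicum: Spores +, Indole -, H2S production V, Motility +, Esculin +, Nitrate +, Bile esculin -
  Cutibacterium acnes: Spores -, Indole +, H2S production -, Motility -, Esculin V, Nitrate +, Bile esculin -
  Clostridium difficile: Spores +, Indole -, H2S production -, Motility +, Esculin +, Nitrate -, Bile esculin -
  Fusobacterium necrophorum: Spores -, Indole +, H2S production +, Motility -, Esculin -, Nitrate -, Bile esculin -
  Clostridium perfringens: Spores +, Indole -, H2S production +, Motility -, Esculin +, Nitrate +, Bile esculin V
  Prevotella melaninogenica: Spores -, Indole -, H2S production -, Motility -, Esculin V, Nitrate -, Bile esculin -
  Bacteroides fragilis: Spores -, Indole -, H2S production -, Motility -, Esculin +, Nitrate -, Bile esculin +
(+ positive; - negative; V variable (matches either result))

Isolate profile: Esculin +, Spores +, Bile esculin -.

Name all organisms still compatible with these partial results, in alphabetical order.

Esculin +: excludes Peptostreptococcus anaerobius, Clostridium tetani, Fusobacterium nucleatum, Fusobacterium necrophorum — 7 left.
Bile esculin -: excludes Bacteroides fragilis — 6 left.
Spores +: excludes Actinomyces israelii, Cutibacterium acnes, Prevotella melaninogenica — 3 left.

Clostridium difficile, Clostridium perfringens, Clostridium septicum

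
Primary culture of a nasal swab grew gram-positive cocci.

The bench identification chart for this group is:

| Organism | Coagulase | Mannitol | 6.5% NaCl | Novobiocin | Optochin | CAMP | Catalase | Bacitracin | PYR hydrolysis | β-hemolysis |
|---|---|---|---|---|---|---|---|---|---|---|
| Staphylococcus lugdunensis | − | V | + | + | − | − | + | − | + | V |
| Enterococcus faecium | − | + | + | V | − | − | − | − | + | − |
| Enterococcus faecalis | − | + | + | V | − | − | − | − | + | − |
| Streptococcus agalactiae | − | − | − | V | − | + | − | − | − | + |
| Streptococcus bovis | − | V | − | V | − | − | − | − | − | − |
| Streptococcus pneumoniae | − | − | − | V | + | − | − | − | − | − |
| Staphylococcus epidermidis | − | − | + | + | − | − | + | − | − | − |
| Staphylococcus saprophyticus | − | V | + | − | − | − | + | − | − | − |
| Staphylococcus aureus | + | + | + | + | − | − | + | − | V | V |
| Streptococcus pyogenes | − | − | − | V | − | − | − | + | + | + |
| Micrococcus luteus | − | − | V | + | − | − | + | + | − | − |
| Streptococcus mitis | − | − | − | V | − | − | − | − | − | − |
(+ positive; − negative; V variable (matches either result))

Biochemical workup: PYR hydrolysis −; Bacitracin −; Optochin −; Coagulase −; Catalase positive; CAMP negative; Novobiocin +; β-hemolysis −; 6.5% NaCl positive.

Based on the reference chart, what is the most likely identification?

CAMP −: excludes Streptococcus agalactiae — 11 left.
Catalase +: excludes 6 organisms — 5 left.
Novobiocin +: excludes Staphylococcus saprophyticus — 4 left.
β-hemolysis −: all 4 remaining candidates are consistent.
6.5% NaCl +: all 4 remaining candidates are consistent.
PYR hydrolysis −: excludes Staphylococcus lugdunensis — 3 left.
Optochin −: all 3 remaining candidates are consistent.
Bacitracin −: excludes Micrococcus luteus — 2 left.
Coagulase −: excludes Staphylococcus aureus — 1 left.

Staphylococcus epidermidis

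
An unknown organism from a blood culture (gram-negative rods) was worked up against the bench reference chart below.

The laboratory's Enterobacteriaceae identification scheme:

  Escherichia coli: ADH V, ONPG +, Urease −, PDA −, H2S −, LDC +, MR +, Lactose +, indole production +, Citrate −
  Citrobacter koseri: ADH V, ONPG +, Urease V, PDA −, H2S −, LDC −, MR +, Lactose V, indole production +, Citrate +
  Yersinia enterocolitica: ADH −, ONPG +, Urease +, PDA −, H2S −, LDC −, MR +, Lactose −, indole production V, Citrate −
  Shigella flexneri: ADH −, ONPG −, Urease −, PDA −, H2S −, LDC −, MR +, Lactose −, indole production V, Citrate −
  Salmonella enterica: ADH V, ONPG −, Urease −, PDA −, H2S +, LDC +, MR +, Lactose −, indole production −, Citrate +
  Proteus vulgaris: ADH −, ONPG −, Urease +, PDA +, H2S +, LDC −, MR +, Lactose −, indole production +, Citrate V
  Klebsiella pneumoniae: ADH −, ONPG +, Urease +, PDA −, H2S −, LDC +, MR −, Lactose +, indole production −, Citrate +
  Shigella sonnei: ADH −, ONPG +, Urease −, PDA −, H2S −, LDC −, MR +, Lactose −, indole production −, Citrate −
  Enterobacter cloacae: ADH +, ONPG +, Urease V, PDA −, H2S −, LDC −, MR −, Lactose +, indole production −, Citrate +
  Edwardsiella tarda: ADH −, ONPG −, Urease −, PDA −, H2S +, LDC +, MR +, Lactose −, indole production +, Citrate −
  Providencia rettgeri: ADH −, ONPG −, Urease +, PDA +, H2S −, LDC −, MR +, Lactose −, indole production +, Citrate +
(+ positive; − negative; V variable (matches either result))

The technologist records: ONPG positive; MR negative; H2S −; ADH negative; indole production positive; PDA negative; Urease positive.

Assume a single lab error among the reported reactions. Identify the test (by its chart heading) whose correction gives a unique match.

As reported, no row in the chart matches all 7 reactions.
Reversing indole production (to −) → unique match: Klebsiella pneumoniae.
Reversing ONPG → still no organism matches.
Reversing Urease → still no organism matches.
Reversing MR → 2 organisms match (not unique).
Reversing PDA → still no organism matches.
Reversing ADH → still no organism matches.
Reversing H2S → still no organism matches.

indole production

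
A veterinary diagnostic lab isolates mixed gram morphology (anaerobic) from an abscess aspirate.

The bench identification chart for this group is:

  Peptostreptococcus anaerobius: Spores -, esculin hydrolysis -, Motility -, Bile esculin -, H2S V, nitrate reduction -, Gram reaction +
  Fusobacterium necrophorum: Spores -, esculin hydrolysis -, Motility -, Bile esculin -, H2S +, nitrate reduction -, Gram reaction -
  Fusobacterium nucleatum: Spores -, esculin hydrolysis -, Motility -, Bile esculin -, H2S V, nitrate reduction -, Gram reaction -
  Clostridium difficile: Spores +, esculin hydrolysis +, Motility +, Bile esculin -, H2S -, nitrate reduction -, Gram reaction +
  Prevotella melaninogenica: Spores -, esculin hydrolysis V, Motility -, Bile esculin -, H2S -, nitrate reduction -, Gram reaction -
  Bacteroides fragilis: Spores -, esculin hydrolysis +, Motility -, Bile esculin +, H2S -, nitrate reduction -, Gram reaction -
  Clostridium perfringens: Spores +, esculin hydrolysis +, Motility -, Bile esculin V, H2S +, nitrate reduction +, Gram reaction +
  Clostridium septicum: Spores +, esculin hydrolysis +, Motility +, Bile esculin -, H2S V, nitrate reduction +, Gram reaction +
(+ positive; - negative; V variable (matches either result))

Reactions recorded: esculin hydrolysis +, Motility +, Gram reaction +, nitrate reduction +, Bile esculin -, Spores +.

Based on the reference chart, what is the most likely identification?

Clostridium septicum

nitrate reduction +: excludes 6 organisms — 2 left.
Bile esculin -: all 2 remaining candidates are consistent.
Gram reaction +: all 2 remaining candidates are consistent.
esculin hydrolysis +: all 2 remaining candidates are consistent.
Spores +: all 2 remaining candidates are consistent.
Motility +: excludes Clostridium perfringens — 1 left.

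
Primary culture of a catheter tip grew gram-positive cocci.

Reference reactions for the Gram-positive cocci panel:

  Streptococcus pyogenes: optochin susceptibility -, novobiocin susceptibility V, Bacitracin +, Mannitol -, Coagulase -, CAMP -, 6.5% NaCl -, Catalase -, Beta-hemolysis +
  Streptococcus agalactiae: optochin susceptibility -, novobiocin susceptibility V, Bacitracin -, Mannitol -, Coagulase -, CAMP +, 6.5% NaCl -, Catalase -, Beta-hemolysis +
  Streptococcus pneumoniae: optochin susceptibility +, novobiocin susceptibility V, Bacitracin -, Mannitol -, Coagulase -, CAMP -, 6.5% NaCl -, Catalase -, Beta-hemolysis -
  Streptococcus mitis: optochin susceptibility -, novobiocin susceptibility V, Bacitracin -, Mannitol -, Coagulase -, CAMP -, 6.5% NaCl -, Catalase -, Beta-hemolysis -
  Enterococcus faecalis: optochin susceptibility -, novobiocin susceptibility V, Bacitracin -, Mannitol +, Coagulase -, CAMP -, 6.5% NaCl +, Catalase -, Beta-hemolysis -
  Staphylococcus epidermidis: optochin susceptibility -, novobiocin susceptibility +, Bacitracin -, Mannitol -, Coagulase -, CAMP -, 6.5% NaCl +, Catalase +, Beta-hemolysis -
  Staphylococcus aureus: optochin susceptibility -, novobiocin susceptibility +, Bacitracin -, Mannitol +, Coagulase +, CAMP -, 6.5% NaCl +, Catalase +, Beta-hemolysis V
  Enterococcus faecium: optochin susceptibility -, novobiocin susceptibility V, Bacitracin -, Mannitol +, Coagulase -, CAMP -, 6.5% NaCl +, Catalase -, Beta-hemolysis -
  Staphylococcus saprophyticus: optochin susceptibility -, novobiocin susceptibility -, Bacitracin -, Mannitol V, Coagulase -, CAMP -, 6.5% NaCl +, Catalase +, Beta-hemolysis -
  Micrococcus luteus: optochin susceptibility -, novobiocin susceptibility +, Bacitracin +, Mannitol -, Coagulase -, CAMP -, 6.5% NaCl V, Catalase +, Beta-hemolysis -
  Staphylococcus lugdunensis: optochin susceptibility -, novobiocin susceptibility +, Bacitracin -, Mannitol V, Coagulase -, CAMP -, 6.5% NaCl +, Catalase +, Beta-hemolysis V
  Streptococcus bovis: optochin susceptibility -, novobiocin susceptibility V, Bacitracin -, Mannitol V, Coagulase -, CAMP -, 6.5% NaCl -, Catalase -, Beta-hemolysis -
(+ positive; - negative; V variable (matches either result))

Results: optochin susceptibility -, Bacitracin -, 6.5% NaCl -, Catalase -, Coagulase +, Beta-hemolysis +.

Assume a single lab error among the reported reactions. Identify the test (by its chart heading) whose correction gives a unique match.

As reported, no row in the chart matches all 6 reactions.
Reversing optochin susceptibility → still no organism matches.
Reversing Bacitracin → still no organism matches.
Reversing Catalase → still no organism matches.
Reversing Coagulase (to -) → unique match: Streptococcus agalactiae.
Reversing 6.5% NaCl → still no organism matches.
Reversing Beta-hemolysis → still no organism matches.

Coagulase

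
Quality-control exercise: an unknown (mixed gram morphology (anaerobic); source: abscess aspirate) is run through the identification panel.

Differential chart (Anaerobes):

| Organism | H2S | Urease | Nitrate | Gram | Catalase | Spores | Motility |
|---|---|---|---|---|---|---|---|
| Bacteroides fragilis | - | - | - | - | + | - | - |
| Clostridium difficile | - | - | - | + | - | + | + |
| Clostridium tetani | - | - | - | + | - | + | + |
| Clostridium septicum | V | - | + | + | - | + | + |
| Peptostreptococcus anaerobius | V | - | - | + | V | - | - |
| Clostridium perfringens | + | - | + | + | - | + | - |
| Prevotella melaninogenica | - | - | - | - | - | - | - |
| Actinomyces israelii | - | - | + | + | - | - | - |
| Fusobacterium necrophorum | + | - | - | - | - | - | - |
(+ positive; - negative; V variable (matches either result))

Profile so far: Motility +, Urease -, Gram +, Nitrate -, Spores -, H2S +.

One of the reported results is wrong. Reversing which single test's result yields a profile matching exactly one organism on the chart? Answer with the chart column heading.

Motility

As reported, no row in the chart matches all 6 reactions.
Reversing Nitrate → still no organism matches.
Reversing Gram → still no organism matches.
Reversing Urease → still no organism matches.
Reversing H2S → still no organism matches.
Reversing Spores → still no organism matches.
Reversing Motility (to -) → unique match: Peptostreptococcus anaerobius.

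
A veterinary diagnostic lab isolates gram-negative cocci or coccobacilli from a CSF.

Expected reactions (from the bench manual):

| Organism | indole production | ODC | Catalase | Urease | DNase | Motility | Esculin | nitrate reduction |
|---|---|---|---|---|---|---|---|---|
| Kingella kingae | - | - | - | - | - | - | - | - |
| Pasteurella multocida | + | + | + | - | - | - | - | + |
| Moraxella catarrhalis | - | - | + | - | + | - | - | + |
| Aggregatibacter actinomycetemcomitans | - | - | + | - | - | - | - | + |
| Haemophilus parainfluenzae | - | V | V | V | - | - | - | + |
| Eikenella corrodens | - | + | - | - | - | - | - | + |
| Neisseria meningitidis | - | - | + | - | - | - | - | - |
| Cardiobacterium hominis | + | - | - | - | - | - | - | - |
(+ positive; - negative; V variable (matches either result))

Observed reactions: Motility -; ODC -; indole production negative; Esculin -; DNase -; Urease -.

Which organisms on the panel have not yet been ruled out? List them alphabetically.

Aggregatibacter actinomycetemcomitans, Haemophilus parainfluenzae, Kingella kingae, Neisseria meningitidis

Esculin -: all 8 remaining candidates are consistent.
DNase -: excludes Moraxella catarrhalis — 7 left.
indole production -: excludes Pasteurella multocida, Cardiobacterium hominis — 5 left.
ODC -: excludes Eikenella corrodens — 4 left.
Urease -: all 4 remaining candidates are consistent.
Motility -: all 4 remaining candidates are consistent.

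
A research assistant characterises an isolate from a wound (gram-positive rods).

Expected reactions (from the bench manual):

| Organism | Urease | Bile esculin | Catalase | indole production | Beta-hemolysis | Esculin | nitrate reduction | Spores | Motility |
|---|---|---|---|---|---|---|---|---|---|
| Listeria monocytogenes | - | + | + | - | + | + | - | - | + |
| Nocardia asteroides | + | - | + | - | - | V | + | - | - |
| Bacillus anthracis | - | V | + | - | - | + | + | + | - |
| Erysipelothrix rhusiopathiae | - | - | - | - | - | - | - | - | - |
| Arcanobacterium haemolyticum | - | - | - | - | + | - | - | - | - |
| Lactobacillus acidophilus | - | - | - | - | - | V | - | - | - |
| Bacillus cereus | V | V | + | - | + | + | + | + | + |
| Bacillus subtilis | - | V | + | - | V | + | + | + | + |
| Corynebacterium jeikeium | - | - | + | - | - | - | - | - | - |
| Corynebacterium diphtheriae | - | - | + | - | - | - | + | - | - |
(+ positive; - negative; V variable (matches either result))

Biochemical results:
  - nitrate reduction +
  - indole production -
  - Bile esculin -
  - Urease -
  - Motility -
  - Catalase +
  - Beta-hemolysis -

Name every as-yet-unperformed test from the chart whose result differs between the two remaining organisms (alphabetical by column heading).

Catalase +: excludes Erysipelothrix rhusiopathiae, Arcanobacterium haemolyticum, Lactobacillus acidophilus — 7 left.
Bile esculin -: excludes Listeria monocytogenes — 6 left.
Motility -: excludes Bacillus cereus, Bacillus subtilis — 4 left.
Urease -: excludes Nocardia asteroides — 3 left.
indole production -: all 3 remaining candidates are consistent.
Beta-hemolysis -: all 3 remaining candidates are consistent.
nitrate reduction +: excludes Corynebacterium jeikeium — 2 left.
Two candidates remain: Bacillus anthracis and Corynebacterium diphtheriae.
  Esculin: Bacillus anthracis +, Corynebacterium diphtheriae - — discriminates.
  Spores: Bacillus anthracis +, Corynebacterium diphtheriae - — discriminates.

Esculin, Spores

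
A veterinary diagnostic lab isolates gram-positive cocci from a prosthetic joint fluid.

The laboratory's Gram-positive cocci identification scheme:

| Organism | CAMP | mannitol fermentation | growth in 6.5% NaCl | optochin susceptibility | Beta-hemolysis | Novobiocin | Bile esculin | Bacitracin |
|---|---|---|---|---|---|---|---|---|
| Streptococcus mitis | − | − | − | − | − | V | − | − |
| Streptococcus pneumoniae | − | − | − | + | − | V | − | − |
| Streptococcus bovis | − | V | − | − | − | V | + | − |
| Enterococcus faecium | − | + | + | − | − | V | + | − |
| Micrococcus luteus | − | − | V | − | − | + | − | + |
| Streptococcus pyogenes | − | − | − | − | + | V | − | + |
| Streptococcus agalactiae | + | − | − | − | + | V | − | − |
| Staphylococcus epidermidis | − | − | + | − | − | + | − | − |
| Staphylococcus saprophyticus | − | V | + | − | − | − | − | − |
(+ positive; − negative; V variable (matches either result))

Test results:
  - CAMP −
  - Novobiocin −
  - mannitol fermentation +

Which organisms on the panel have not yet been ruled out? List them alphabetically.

Novobiocin −: excludes Micrococcus luteus, Staphylococcus epidermidis — 7 left.
mannitol fermentation +: excludes Streptococcus mitis, Streptococcus pneumoniae, Streptococcus pyogenes, Streptococcus agalactiae — 3 left.
CAMP −: all 3 remaining candidates are consistent.

Enterococcus faecium, Staphylococcus saprophyticus, Streptococcus bovis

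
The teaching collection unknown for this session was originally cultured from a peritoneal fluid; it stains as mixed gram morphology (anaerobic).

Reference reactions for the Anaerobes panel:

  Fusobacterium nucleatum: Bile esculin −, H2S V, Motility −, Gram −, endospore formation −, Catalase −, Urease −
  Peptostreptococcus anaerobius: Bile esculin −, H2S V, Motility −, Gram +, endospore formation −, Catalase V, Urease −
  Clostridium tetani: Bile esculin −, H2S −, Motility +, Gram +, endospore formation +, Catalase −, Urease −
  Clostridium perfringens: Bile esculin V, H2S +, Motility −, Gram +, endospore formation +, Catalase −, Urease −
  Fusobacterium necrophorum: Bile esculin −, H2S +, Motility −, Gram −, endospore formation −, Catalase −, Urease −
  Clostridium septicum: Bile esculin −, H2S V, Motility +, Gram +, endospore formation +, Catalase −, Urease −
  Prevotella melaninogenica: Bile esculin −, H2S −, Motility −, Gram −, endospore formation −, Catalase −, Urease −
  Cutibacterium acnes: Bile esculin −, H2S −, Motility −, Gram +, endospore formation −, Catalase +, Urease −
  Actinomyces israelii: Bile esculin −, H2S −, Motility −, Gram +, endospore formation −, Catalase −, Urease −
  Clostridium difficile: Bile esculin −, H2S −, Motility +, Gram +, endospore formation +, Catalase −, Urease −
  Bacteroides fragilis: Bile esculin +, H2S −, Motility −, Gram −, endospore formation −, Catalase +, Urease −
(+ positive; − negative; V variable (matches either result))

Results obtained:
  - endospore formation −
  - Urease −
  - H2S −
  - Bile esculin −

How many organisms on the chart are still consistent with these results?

Urease −: all 11 remaining candidates are consistent.
H2S −: excludes Clostridium perfringens, Fusobacterium necrophorum — 9 left.
Bile esculin −: excludes Bacteroides fragilis — 8 left.
endospore formation −: excludes Clostridium tetani, Clostridium septicum, Clostridium difficile — 5 left.
Still consistent: Actinomyces israelii, Cutibacterium acnes, Fusobacterium nucleatum, Peptostreptococcus anaerobius, Prevotella melaninogenica.

5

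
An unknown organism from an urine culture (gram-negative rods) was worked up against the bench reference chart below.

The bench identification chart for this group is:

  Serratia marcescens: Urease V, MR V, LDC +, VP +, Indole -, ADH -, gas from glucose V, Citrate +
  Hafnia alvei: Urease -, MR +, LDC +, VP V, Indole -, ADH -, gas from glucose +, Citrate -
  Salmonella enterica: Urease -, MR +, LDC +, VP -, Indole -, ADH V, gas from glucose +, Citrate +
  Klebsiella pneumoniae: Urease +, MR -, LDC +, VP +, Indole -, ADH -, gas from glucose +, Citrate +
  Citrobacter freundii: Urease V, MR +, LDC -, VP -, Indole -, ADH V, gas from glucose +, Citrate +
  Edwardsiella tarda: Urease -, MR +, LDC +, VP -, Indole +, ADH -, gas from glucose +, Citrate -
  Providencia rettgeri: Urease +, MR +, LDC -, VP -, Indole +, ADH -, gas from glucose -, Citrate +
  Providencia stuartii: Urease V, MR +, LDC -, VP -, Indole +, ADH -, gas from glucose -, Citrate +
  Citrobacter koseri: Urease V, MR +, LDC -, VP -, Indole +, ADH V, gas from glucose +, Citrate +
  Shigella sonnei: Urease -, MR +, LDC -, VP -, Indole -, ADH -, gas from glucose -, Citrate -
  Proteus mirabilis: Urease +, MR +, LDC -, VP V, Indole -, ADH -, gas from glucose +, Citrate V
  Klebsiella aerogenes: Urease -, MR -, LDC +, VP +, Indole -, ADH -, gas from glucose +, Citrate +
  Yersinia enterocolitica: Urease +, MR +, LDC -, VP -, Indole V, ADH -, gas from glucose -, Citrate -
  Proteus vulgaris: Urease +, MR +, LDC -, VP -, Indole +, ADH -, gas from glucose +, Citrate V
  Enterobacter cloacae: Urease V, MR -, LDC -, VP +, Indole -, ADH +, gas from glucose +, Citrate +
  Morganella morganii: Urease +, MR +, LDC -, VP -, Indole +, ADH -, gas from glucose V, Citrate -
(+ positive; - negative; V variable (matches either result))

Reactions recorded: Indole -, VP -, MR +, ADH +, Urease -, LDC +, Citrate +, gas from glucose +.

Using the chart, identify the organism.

Indole -: excludes 6 organisms — 10 left.
MR +: excludes Klebsiella pneumoniae, Klebsiella aerogenes, Enterobacter cloacae — 7 left.
VP -: excludes Serratia marcescens — 6 left.
Urease -: excludes Proteus mirabilis, Yersinia enterocolitica — 4 left.
LDC +: excludes Citrobacter freundii, Shigella sonnei — 2 left.
ADH +: excludes Hafnia alvei — 1 left.
Citrate +: the one remaining candidate is consistent.
gas from glucose +: the one remaining candidate is consistent.

Salmonella enterica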